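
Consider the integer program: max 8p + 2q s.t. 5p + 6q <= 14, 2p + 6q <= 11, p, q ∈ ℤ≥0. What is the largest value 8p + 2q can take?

Relaxing integrality, the LP optimum is 22.40 at (p,q) = (2.8, 0), which is not an integer point.
(p,q)=(2,0) is feasible, giving 16.
(p,q)=(1,1) is feasible, giving 10.
(p,q)=(1,0) is feasible, giving 8.
No feasible integer point exceeds 16.

16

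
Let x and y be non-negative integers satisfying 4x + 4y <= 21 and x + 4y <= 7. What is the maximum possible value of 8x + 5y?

40

(x,y)=(5,0): 4·5+4·0=20≤21, 1·5+4·0=5≤7, objective 40.
(x,y)=(4,0): 4·4+4·0=16≤21, 1·4+4·0=4≤7, objective 32.
Maximum is 40 at (x,y)=(5,0).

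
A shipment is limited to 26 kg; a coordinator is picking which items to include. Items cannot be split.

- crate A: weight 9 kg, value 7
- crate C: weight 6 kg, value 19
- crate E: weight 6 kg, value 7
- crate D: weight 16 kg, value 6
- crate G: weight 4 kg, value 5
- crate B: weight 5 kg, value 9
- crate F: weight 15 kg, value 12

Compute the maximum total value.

crate C + crate E + crate G + crate B: weight 6 + 6 + 4 + 5 = 21 ≤ 26, value 19 + 7 + 5 + 9 = 40.
crate A + crate C + crate E + crate B: weight 9 + 6 + 6 + 5 = 26 ≤ 26, value 7 + 19 + 7 + 9 = 42.
Best is crate A, crate C, crate E, and crate B with total value 42.

42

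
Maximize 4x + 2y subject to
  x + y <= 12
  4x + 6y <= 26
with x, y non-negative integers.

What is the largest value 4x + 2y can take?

Relaxing integrality, the LP optimum is 26.00 at (x,y) = (6.5, 0), which is not an integer point.
(x,y)=(6,0): 1·6+1·0=6≤12, 4·6+6·0=24≤26, objective 24.
(x,y)=(5,1): 1·5+1·1=6≤12, 4·5+6·1=26≤26, objective 22.
(x,y)=(5,0): 1·5+1·0=5≤12, 4·5+6·0=20≤26, objective 20.
Maximum is 24 at (x,y)=(6,0).

24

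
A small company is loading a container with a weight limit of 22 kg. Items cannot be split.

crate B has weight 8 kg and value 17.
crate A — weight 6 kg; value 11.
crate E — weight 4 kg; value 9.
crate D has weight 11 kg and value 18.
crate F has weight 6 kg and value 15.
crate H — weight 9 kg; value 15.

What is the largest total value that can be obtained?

43

This is a 0-1 knapsack instance.
Take crate B, crate A, and crate F: weight 8 + 6 + 6 = 20 ≤ 22, value 17 + 11 + 15 = 43.
No other feasible combination does better.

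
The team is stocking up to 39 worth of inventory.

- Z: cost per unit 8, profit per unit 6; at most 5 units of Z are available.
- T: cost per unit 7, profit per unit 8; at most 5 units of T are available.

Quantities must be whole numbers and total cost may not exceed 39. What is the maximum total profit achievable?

5×T: cost 35 ≤ 39, profit 5·8 = 40.
1×Z and 4×T: cost 36 ≤ 39, profit 1·6 + 4·8 = 38.
Best is 40.

40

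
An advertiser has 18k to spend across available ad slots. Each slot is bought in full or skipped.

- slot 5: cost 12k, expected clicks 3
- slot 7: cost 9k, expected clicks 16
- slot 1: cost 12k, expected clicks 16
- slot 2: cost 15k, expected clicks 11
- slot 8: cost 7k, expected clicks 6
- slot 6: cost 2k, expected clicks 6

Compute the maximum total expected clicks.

Take slot 7, slot 8, and slot 6: cost 9 + 7 + 2 = 18 ≤ 18, expected clicks 16 + 6 + 6 = 28.
No other feasible combination does better.

28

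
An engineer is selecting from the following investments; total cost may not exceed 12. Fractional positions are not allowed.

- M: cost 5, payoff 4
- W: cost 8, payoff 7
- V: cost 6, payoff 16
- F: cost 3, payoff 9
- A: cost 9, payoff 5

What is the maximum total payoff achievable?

Take V and F: cost 6 + 3 = 9 ≤ 12, payoff 16 + 9 = 25.
No other feasible combination does better.

25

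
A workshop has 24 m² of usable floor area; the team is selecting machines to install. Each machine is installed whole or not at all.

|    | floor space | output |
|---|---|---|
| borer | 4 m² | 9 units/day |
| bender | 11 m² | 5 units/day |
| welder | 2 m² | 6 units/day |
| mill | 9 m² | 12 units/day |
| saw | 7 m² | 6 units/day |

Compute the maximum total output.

Allowing fractional choices, the relaxed optimum would be about 33.9, but machines are indivisible.
borer + welder + mill + saw: floor space 4 + 2 + 9 + 7 = 22 ≤ 24, output 9 + 6 + 12 + 6 = 33.
borer + welder + mill: floor space 4 + 2 + 9 = 15 ≤ 24, output 9 + 6 + 12 = 27.
Best is borer, welder, mill, and saw with total output 33.

33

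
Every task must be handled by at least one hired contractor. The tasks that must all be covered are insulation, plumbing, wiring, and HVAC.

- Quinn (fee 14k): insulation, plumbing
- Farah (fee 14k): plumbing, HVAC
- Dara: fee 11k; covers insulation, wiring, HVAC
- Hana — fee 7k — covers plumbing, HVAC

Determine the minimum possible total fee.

Choose Dara and Hana: together they cover insulation, plumbing, wiring, HVAC — every task.
Total fee: 11 + 7 = 18.
No cover costs less than 18.

18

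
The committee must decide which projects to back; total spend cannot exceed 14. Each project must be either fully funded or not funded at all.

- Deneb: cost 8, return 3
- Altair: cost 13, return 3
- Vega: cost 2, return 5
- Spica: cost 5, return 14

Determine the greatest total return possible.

19

Allowing fractional choices, the relaxed optimum would be about 21.6, but projects are indivisible.
Deneb + Spica: cost 8 + 5 = 13 ≤ 14, return 3 + 14 = 17.
Vega + Spica: cost 2 + 5 = 7 ≤ 14, return 5 + 14 = 19.
Best is Vega and Spica with total return 19.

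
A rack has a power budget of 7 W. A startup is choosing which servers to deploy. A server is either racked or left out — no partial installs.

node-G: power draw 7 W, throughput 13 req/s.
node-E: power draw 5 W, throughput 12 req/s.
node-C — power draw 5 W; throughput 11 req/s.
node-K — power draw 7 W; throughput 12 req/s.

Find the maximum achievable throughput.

13

Allowing fractional choices, the relaxed optimum would be about 16.4, but servers are indivisible.
node-E: power draw 5 ≤ 7, throughput 12.
node-K: power draw 7 ≤ 7, throughput 12.
node-G: power draw 7 ≤ 7, throughput 13.
Best is node-G with total throughput 13.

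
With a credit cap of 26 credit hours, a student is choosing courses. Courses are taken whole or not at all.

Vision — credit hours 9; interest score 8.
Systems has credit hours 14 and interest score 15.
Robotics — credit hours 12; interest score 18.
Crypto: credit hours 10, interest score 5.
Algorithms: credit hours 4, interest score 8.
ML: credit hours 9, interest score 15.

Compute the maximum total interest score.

41

This is an integer program with binary decision variables.
Take Robotics, Algorithms, and ML: credit hours 12 + 4 + 9 = 25 ≤ 26, interest score 18 + 8 + 15 = 41.
No other feasible combination does better.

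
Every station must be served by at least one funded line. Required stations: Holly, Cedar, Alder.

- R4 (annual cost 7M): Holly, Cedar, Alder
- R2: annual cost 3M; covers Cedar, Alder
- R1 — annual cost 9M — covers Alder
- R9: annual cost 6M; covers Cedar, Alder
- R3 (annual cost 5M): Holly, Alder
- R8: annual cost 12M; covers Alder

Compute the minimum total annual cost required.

This is a weighted set-cover instance.
R4 alone covers Holly, Cedar, Alder — every station.
Total annual cost: 7.

7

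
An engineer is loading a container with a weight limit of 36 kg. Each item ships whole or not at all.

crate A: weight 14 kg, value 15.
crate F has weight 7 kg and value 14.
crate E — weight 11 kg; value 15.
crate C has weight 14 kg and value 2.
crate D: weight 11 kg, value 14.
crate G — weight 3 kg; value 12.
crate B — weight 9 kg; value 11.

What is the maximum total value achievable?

This is an integer program with binary decision variables.
Allowing fractional choices, the relaxed optimum would be about 59.9, but items are indivisible.
crate A + crate F + crate E + crate G: weight 14 + 7 + 11 + 3 = 35 ≤ 36, value 15 + 14 + 15 + 12 = 56.
crate A + crate F + crate D + crate G: weight 14 + 7 + 11 + 3 = 35 ≤ 36, value 15 + 14 + 14 + 12 = 55.
crate F + crate E + crate D + crate G: weight 7 + 11 + 11 + 3 = 32 ≤ 36, value 14 + 15 + 14 + 12 = 55.
Best is crate A, crate F, crate E, and crate G with total value 56.

56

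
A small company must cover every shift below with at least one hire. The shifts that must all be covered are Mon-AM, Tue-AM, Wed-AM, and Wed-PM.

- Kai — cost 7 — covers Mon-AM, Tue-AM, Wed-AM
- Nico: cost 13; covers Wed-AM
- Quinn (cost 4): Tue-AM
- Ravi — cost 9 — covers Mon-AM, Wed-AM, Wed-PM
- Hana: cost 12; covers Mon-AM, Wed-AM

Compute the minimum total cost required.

The greedy cost-per-new-shift heuristic would pick Kai and Ravi for 16, but a cheaper cover exists.
Choose Quinn and Ravi: together they cover Mon-AM, Tue-AM, Wed-AM, Wed-PM — every shift.
Total cost: 4 + 9 = 13.
No cover costs less than 13.

13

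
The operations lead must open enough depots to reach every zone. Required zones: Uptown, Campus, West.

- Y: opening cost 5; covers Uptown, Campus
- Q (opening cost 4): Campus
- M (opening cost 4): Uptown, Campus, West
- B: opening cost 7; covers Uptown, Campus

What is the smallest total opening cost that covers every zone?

M alone covers Uptown, Campus, West — every zone.
Total opening cost: 4.
No cover costs less than 4.

4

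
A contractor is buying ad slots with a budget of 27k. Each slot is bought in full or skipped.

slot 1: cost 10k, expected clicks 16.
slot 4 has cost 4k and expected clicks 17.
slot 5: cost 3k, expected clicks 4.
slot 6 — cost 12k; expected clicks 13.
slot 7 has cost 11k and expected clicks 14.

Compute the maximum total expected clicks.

slot 1 + slot 4 + slot 6: cost 10 + 4 + 12 = 26 ≤ 27, expected clicks 16 + 17 + 13 = 46.
slot 1 + slot 4 + slot 7: cost 10 + 4 + 11 = 25 ≤ 27, expected clicks 16 + 17 + 14 = 47.
Best is slot 1, slot 4, and slot 7 with total expected clicks 47.

47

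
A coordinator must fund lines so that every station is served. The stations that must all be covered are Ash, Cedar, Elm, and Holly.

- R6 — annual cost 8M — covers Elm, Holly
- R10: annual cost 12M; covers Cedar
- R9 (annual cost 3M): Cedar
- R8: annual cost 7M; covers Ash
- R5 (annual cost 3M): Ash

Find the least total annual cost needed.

14

Choose R6, R9, and R5: together they cover Ash, Cedar, Elm, Holly — every station.
Total annual cost: 8 + 3 + 3 = 14.
No cover costs less than 14.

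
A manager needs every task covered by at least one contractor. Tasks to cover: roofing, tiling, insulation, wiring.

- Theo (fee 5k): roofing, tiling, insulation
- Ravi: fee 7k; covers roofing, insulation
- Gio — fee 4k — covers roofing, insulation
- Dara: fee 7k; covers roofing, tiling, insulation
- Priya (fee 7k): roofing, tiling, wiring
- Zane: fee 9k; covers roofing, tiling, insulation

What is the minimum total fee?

11

The greedy cost-per-new-task heuristic would pick Theo and Priya for 12, but a cheaper cover exists.
Choose Gio and Priya: together they cover roofing, tiling, insulation, wiring — every task.
Total fee: 4 + 7 = 11.
No cover costs less than 11.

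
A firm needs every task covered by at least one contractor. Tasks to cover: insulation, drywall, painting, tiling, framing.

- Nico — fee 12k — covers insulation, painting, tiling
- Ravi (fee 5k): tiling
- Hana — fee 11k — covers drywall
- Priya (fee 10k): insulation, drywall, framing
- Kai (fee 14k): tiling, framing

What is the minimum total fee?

This is a weighted set-cover instance.
Choose Nico and Priya: together they cover insulation, drywall, painting, tiling, framing — every task.
Total fee: 12 + 10 = 22.

22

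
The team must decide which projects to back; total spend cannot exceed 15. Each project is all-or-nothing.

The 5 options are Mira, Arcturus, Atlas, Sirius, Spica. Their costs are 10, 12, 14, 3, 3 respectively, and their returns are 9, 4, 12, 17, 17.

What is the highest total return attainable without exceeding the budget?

Take Sirius and Spica: cost 3 + 3 = 6 ≤ 15, return 17 + 17 = 34.
No other feasible combination does better.

34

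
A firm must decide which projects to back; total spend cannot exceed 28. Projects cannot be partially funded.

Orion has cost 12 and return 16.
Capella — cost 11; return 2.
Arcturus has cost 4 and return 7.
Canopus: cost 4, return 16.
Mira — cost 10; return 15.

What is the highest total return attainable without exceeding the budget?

This is an integer program with binary decision variables.
Allowing fractional choices, the relaxed optimum would be about 51.3, but projects are indivisible.
Orion + Canopus + Mira: cost 12 + 4 + 10 = 26 ≤ 28, return 16 + 16 + 15 = 47.
Orion + Arcturus + Canopus: cost 12 + 4 + 4 = 20 ≤ 28, return 16 + 7 + 16 = 39.
Arcturus + Canopus + Mira: cost 4 + 4 + 10 = 18 ≤ 28, return 7 + 16 + 15 = 38.
Best is Orion, Canopus, and Mira with total return 47.

47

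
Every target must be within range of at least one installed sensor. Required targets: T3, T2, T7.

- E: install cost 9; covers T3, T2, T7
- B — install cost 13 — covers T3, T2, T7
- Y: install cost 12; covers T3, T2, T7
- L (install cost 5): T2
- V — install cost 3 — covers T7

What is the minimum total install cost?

E alone covers T3, T2, T7 — every target.
Total install cost: 9.
No cover costs less than 9.

9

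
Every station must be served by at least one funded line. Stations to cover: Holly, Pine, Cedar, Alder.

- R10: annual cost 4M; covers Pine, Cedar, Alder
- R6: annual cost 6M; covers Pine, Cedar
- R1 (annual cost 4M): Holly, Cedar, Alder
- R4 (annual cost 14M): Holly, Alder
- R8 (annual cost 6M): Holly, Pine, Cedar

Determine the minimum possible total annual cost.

8

Choose R10 and R1: together they cover Holly, Pine, Cedar, Alder — every station.
Total annual cost: 4 + 4 = 8.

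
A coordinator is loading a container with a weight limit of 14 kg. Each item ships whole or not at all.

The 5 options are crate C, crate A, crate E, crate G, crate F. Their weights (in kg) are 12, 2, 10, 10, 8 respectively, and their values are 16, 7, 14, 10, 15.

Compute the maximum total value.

23

This is a 0-1 knapsack instance.
crate A + crate E: weight 2 + 10 = 12 ≤ 14, value 7 + 14 = 21.
crate A + crate F: weight 2 + 8 = 10 ≤ 14, value 7 + 15 = 22.
crate C + crate A: weight 12 + 2 = 14 ≤ 14, value 16 + 7 = 23.
Best is crate C and crate A with total value 23.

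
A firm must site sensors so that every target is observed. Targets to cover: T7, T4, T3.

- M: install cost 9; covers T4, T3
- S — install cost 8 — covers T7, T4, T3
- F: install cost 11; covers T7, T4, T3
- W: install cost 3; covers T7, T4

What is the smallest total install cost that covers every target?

8

This is an integer covering problem.
S alone covers T7, T4, T3 — every target.
Total install cost: 8.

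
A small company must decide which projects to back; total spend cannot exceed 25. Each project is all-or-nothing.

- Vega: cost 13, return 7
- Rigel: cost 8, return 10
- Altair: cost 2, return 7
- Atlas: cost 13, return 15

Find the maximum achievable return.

Allowing fractional choices, the relaxed optimum would be about 33.1, but projects are indivisible.
Vega + Rigel + Altair: cost 13 + 8 + 2 = 23 ≤ 25, return 7 + 10 + 7 = 24.
Rigel + Atlas: cost 8 + 13 = 21 ≤ 25, return 10 + 15 = 25.
Rigel + Altair + Atlas: cost 8 + 2 + 13 = 23 ≤ 25, return 10 + 7 + 15 = 32.
Best is Rigel, Altair, and Atlas with total return 32.

32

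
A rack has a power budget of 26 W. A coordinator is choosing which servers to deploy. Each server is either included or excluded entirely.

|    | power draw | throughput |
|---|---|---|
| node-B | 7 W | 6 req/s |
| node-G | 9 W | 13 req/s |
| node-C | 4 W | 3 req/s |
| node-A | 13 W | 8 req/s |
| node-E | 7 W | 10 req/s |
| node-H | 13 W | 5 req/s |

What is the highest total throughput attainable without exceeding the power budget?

29

Treat it as a binary knapsack problem.
node-B + node-G + node-E: power draw 7 + 9 + 7 = 23 ≤ 26, throughput 6 + 13 + 10 = 29.
node-G + node-C + node-A: power draw 9 + 4 + 13 = 26 ≤ 26, throughput 13 + 3 + 8 = 24.
node-G + node-C + node-E: power draw 9 + 4 + 7 = 20 ≤ 26, throughput 13 + 3 + 10 = 26.
Best is node-B, node-G, and node-E with total throughput 29.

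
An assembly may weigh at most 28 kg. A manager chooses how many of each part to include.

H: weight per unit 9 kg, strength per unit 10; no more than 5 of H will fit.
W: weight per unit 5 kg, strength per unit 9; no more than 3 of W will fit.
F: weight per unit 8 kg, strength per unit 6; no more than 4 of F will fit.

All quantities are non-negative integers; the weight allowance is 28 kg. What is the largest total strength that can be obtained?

This is a bounded integer knapsack.
2×H and 2×W: weight 28 ≤ 28, strength 2·10 + 2·9 = 38.
1×H and 3×W: weight 24 ≤ 28, strength 1·10 + 3·9 = 37.
Best is 38.

38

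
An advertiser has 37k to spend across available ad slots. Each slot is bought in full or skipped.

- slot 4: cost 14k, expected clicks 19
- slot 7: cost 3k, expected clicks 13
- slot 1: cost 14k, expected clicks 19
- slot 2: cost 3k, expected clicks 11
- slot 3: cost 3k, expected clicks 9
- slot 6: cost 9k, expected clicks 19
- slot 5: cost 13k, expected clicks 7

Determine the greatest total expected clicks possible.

slot 7 + slot 1 + slot 2 + slot 3 + slot 6: cost 3 + 14 + 3 + 3 + 9 = 32 ≤ 37, expected clicks 13 + 19 + 11 + 9 + 19 = 71.
slot 4 + slot 7 + slot 2 + slot 3 + slot 6: cost 14 + 3 + 3 + 3 + 9 = 32 ≤ 37, expected clicks 19 + 13 + 11 + 9 + 19 = 71.
The maximum expected clicks is 71; one optimal choice is slot 4, slot 7, slot 2, slot 3, and slot 6.

71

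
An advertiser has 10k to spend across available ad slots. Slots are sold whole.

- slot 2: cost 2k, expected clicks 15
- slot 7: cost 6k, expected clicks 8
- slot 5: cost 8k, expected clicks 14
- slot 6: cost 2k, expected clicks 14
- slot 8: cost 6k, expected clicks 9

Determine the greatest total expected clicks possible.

Take slot 2, slot 6, and slot 8: cost 2 + 2 + 6 = 10 ≤ 10, expected clicks 15 + 14 + 9 = 38.
No other feasible combination does better.

38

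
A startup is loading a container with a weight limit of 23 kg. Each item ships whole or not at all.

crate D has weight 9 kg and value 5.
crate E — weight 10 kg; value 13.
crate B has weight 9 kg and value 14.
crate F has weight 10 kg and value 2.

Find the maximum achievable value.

This is an integer program with binary decision variables.
Take crate E and crate B: weight 10 + 9 = 19 ≤ 23, value 13 + 14 = 27.
No other feasible combination does better.

27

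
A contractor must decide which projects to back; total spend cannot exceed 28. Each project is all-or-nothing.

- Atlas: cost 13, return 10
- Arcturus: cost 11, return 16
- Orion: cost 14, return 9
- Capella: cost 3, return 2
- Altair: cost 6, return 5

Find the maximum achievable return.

Allowing fractional choices, the relaxed optimum would be about 29.5, but projects are indivisible.
Arcturus + Orion + Capella: cost 11 + 14 + 3 = 28 ≤ 28, return 16 + 9 + 2 = 27.
Atlas + Arcturus + Capella: cost 13 + 11 + 3 = 27 ≤ 28, return 10 + 16 + 2 = 28.
Atlas + Arcturus: cost 13 + 11 = 24 ≤ 28, return 10 + 16 = 26.
Best is Atlas, Arcturus, and Capella with total return 28.

28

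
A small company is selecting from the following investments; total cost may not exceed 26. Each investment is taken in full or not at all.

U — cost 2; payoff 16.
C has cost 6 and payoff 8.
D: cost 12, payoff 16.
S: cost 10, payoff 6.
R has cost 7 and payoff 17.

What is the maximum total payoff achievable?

49

Take U, D, and R: cost 2 + 12 + 7 = 21 ≤ 26, payoff 16 + 16 + 17 = 49.
No other feasible combination does better.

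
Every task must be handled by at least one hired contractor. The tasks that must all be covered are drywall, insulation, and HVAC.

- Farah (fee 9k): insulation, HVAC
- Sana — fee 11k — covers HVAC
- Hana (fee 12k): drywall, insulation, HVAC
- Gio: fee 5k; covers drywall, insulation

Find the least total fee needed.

This is a weighted set-cover instance.
Hana alone covers drywall, insulation, HVAC — every task.
Total fee: 12.

12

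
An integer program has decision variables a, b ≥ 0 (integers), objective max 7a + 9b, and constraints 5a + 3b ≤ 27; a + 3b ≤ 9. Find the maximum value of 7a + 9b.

39

Relaxing integrality, the LP optimum is 45.00 at (a,b) = (4.5, 1.5), which is not an integer point.
(a,b)=(3,2): 5·3+3·2=21≤27, 1·3+3·2=9≤9, objective 39.
(a,b)=(4,1): 5·4+3·1=23≤27, 1·4+3·1=7≤9, objective 37.
(a,b)=(5,0): 5·5+3·0=25≤27, 1·5+3·0=5≤9, objective 35.
(a,b)=(2,2): 5·2+3·2=16≤27, 1·2+3·2=8≤9, objective 32.
No feasible integer point exceeds 39.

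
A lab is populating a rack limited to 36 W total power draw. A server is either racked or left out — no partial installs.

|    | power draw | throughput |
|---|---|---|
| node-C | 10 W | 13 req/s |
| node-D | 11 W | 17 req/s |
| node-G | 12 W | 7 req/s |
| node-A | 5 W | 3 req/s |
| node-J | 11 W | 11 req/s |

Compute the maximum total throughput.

Take node-C, node-D, and node-J: power draw 10 + 11 + 11 = 32 ≤ 36, throughput 13 + 17 + 11 = 41.
No other feasible combination does better.

41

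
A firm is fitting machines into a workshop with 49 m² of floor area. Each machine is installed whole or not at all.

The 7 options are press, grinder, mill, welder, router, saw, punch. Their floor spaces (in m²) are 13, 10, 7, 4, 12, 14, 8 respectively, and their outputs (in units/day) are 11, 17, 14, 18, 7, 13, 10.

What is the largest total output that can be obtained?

73

Allowing fractional choices, the relaxed optimum would be about 77.1, but machines are indivisible.
press + grinder + mill + welder + saw: floor space 13 + 10 + 7 + 4 + 14 = 48 ≤ 49, output 11 + 17 + 14 + 18 + 13 = 73.
grinder + mill + welder + saw + punch: floor space 10 + 7 + 4 + 14 + 8 = 43 ≤ 49, output 17 + 14 + 18 + 13 + 10 = 72.
Best is press, grinder, mill, welder, and saw with total output 73.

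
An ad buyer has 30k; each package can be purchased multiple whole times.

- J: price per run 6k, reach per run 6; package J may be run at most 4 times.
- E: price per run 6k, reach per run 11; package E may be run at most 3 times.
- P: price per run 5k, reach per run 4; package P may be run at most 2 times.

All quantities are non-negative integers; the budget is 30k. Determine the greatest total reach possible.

E has the best ratio (11/6); taking only E gives at most 3×11 = 33 (stopped by the supply cap of 3).
Mixing does better — 2×J and 3×E: price 30 ≤ 30, reach 2·6 + 3·11 = 45.

45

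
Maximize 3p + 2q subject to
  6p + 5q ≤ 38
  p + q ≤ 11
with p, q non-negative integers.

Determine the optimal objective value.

18

(p,q)=(6,0): 6·6+5·0=36≤38, 1·6+1·0=6≤11, objective 18.
(p,q)=(5,1): 6·5+5·1=35≤38, 1·5+1·1=6≤11, objective 17.
The best lattice point is (6,0), giving 18.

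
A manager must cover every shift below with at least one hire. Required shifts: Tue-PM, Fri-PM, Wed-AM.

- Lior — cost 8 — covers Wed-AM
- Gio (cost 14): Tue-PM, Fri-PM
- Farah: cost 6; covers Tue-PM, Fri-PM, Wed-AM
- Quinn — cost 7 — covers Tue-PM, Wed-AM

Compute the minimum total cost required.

6

Farah alone covers Tue-PM, Fri-PM, Wed-AM — every shift.
Total cost: 6.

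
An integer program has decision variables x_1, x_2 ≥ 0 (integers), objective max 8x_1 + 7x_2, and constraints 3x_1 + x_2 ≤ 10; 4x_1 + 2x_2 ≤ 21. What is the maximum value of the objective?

(x_1,x_2)=(0,10): 3·0+1·10=10≤10, 4·0+2·10=20≤21, objective 70.
(x_1,x_2)=(0,9): 3·0+1·9=9≤10, 4·0+2·9=18≤21, objective 63.
No feasible integer point exceeds 70.

70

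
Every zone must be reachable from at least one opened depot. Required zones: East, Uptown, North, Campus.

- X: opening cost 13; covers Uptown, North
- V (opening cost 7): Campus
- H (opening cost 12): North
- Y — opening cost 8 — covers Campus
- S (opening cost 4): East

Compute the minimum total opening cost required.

24

Choose X, V, and S: together they cover East, Uptown, North, Campus — every zone.
Total opening cost: 13 + 7 + 4 = 24.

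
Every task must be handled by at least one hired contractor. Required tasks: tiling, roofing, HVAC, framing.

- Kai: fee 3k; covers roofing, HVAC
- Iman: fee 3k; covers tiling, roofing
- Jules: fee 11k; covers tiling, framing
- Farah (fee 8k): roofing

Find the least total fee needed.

Choose Kai and Jules: together they cover tiling, roofing, HVAC, framing — every task.
Total fee: 3 + 11 = 14.

14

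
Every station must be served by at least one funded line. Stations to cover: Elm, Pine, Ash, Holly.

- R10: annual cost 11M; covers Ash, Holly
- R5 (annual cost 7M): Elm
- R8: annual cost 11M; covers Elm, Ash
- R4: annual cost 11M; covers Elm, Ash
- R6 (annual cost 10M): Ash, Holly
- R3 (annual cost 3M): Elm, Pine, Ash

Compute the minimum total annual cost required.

Choose R6 and R3: together they cover Elm, Pine, Ash, Holly — every station.
Total annual cost: 10 + 3 = 13.
No cover costs less than 13.

13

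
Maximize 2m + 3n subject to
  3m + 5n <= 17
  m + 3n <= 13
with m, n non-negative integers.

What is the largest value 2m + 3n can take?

11

(m,n)=(4,1) is feasible, giving 11.
(m,n)=(5,0) is feasible, giving 10.
(m,n)=(3,1) is feasible, giving 9.
(m,n)=(4,0) is feasible, giving 8.
No feasible integer point exceeds 11.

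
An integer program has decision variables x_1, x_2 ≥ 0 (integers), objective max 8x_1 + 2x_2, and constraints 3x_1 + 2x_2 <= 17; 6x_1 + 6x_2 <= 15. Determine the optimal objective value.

16

The continuous relaxation peaks at (2.5, 0) with value 20.00; rounding to a feasible lattice point costs some objective.
(x_1,x_2)=(2,0): 3·2+2·0=6≤17, 6·2+6·0=12≤15, objective 16.
(x_1,x_2)=(1,1): 3·1+2·1=5≤17, 6·1+6·1=12≤15, objective 10.
(x_1,x_2)=(1,0): 3·1+2·0=3≤17, 6·1+6·0=6≤15, objective 8.
The best lattice point is (2,0), giving 16.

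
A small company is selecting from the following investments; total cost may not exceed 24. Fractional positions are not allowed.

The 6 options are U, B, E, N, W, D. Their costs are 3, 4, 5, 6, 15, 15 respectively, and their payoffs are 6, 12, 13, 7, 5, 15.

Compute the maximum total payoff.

B + E + D: cost 4 + 5 + 15 = 24 ≤ 24, payoff 12 + 13 + 15 = 40.
U + B + E + N: cost 3 + 4 + 5 + 6 = 18 ≤ 24, payoff 6 + 12 + 13 + 7 = 38.
Best is B, E, and D with total payoff 40.

40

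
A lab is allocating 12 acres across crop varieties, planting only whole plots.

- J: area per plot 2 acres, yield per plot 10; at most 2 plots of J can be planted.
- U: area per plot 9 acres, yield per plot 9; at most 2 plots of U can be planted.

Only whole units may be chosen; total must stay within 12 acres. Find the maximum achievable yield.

This is a bounded integer knapsack.
J has the best ratio (10/2); taking only J gives at most 2×10 = 20 (stopped by the supply cap of 2).
Optimal: 2×J: area 4 ≤ 12, yield 2·10 = 20.

20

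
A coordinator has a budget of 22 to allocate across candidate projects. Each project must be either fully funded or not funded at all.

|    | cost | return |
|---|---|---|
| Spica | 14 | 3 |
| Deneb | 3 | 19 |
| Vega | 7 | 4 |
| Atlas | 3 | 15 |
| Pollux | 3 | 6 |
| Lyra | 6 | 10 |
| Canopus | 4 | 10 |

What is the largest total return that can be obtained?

Deneb + Atlas + Lyra + Canopus: cost 3 + 3 + 6 + 4 = 16 ≤ 22, return 19 + 15 + 10 + 10 = 54.
Deneb + Vega + Atlas + Pollux + Canopus: cost 3 + 7 + 3 + 3 + 4 = 20 ≤ 22, return 19 + 4 + 15 + 6 + 10 = 54.
Deneb + Atlas + Pollux + Lyra + Canopus: cost 3 + 3 + 3 + 6 + 4 = 19 ≤ 22, return 19 + 15 + 6 + 10 + 10 = 60.
Best is Deneb, Atlas, Pollux, Lyra, and Canopus with total return 60.

60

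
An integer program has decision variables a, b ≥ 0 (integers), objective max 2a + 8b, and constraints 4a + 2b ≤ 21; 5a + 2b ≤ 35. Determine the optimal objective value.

80

The continuous relaxation peaks at (0, 10.5) with value 84.00; rounding to a feasible lattice point costs some objective.
(a,b)=(0,10): 4·0+2·10=20≤21, 5·0+2·10=20≤35, objective 80.
(a,b)=(0,9): 4·0+2·9=18≤21, 5·0+2·9=18≤35, objective 72.
The best lattice point is (0,10), giving 80.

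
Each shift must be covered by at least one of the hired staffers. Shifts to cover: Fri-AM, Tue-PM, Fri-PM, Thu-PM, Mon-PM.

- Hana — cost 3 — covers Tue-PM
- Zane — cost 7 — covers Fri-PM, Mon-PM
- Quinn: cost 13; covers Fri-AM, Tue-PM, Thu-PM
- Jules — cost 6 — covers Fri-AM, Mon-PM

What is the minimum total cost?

The greedy cost-per-new-shift heuristic would pick Hana, Jules, Zane, and Quinn for 29, but a cheaper cover exists.
Choose Zane and Quinn: together they cover Fri-AM, Tue-PM, Fri-PM, Thu-PM, Mon-PM — every shift.
Total cost: 7 + 13 = 20.
No cover costs less than 20.

20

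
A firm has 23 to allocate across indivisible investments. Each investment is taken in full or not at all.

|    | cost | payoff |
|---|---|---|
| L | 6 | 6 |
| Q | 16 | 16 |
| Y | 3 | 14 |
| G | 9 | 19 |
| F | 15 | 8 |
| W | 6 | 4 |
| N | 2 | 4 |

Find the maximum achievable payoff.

43

Allowing fractional choices, the relaxed optimum would be about 46.0, but investments are indivisible.
L + Y + G + N: cost 6 + 3 + 9 + 2 = 20 ≤ 23, payoff 6 + 14 + 19 + 4 = 43.
Y + G + W + N: cost 3 + 9 + 6 + 2 = 20 ≤ 23, payoff 14 + 19 + 4 + 4 = 41.
Best is L, Y, G, and N with total payoff 43.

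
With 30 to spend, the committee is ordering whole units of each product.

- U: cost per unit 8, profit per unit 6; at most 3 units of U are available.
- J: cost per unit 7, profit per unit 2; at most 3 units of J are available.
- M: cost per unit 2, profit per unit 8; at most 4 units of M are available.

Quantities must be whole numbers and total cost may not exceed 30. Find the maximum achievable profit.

M has the best ratio (8/2); taking only M gives at most 4×8 = 32 (stopped by the supply cap of 4).
Mixing does better — 2×U and 4×M: cost 24 ≤ 30, profit 2·6 + 4·8 = 44.

44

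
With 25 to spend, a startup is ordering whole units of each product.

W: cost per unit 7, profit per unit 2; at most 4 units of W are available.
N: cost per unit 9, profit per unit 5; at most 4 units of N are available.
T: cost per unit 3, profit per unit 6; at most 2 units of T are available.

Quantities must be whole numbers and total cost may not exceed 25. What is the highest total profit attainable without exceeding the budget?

T has the best ratio (6/3); taking only T gives at most 2×6 = 12 (stopped by the supply cap of 2).
Mixing does better — 2×N and 2×T: cost 24 ≤ 25, profit 2·5 + 2·6 = 22.

22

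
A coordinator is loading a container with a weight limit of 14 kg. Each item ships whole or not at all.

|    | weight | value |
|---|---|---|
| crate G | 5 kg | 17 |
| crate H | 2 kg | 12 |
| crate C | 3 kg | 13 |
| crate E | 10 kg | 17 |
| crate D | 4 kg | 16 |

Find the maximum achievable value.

Treat it as a binary knapsack problem.
Take crate G, crate H, crate C, and crate D: weight 5 + 2 + 3 + 4 = 14 ≤ 14, value 17 + 12 + 13 + 16 = 58.
No other feasible combination does better.

58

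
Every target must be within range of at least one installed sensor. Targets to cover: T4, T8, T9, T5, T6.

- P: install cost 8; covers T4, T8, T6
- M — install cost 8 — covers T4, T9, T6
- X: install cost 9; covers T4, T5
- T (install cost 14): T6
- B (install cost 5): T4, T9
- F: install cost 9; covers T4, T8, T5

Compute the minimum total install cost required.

17

Choose M and F: together they cover T4, T8, T9, T5, T6 — every target.
Total install cost: 8 + 9 = 17.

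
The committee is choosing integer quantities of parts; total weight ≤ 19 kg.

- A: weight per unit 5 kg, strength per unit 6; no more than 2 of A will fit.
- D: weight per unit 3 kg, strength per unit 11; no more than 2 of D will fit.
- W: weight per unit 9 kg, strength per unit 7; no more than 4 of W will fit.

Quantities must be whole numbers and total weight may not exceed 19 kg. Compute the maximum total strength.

34

D has the best ratio (11/3); taking only D gives at most 2×11 = 22 (stopped by the supply cap of 2).
Mixing does better — 2×A and 2×D: weight 16 ≤ 19, strength 2·6 + 2·11 = 34.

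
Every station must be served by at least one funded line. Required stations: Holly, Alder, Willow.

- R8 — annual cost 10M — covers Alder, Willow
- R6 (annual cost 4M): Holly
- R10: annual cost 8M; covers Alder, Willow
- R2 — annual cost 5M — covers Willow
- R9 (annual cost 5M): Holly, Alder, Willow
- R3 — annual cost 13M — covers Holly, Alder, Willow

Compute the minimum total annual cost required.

5

This is a weighted set-cover instance.
R9 alone covers Holly, Alder, Willow — every station.
Total annual cost: 5.
No cover costs less than 5.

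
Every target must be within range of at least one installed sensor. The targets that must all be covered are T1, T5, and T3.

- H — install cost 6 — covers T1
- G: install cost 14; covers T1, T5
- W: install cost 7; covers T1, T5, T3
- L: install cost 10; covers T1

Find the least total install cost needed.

W alone covers T1, T5, T3 — every target.
Total install cost: 7.
No cover costs less than 7.

7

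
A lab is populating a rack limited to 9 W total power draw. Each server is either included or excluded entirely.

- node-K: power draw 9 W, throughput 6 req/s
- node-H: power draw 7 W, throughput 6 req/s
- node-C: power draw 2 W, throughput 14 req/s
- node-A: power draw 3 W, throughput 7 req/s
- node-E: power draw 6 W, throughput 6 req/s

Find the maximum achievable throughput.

Allowing fractional choices, the relaxed optimum would be about 25.0, but servers are indivisible.
node-H + node-C: power draw 7 + 2 = 9 ≤ 9, throughput 6 + 14 = 20.
node-C + node-A: power draw 2 + 3 = 5 ≤ 9, throughput 14 + 7 = 21.
node-C + node-E: power draw 2 + 6 = 8 ≤ 9, throughput 14 + 6 = 20.
Best is node-C and node-A with total throughput 21.

21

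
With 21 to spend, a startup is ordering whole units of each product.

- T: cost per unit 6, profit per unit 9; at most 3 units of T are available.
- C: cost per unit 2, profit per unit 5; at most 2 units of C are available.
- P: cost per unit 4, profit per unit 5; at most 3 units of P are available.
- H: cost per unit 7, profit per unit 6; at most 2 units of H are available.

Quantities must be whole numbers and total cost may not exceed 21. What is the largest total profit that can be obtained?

Take 2×T, 2×C, and 1×P: cost 20 ≤ 21, profit 2·9 + 2·5 + 1·5 = 33.
C has the best ratio (5/2) and is taken to its limit of 2; remaining capacity is filled optimally with the others.

33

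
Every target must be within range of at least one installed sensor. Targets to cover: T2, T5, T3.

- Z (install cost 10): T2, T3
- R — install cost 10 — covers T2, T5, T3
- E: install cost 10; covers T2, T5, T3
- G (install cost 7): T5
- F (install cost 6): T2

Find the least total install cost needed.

10

R alone covers T2, T5, T3 — every target.
Total install cost: 10.
No cover costs less than 10.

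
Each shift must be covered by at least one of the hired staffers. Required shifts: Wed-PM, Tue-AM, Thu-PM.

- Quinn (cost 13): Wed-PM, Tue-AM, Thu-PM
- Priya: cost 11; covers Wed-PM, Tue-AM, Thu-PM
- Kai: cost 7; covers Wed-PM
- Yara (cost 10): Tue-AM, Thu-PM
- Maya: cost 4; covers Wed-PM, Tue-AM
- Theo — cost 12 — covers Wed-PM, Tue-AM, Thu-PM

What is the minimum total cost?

The greedy cost-per-new-shift heuristic would pick Maya and Yara for 14, but a cheaper cover exists.
Priya alone covers Wed-PM, Tue-AM, Thu-PM — every shift.
Total cost: 11.
No cover costs less than 11.

11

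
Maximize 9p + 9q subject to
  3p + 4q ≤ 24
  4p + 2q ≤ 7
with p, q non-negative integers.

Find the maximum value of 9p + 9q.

Relaxing integrality, the LP optimum is 31.50 at (p,q) = (0, 3.5), which is not an integer point.
(p,q)=(0,3): 3·0+4·3=12≤24, 4·0+2·3=6≤7, objective 27.
(p,q)=(0,2): 3·0+4·2=8≤24, 4·0+2·2=4≤7, objective 18.
Maximum is 27 at (p,q)=(0,3).

27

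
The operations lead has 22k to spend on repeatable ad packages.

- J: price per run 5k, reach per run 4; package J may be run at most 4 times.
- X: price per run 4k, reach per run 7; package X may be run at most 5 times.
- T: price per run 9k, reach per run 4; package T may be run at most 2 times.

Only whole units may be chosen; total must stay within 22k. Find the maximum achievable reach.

X has the best ratio (7/4); taking only X gives at most 5×7 = 35 (stopped by the price limit).
Optimal: 5×X: price 20 ≤ 22, reach 5·7 = 35.

35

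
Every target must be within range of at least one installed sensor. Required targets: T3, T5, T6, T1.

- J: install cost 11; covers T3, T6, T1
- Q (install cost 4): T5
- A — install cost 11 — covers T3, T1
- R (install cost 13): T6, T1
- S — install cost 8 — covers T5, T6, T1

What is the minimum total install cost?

15

Choose J and Q: together they cover T3, T5, T6, T1 — every target.
Total install cost: 11 + 4 = 15.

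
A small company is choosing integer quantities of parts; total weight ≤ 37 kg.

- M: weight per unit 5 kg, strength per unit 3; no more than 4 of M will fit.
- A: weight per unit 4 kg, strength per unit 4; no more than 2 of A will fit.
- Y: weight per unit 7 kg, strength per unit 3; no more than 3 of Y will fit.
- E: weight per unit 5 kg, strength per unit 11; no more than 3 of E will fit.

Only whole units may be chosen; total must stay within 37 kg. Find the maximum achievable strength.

47

2×A, 2×Y, and 3×E: weight 37 ≤ 37, strength 2·4 + 2·3 + 3·11 = 47.
1×M, 2×A, 1×Y, and 3×E: weight 35 ≤ 37, strength 1·3 + 2·4 + 1·3 + 3·11 = 47.
Best is 47.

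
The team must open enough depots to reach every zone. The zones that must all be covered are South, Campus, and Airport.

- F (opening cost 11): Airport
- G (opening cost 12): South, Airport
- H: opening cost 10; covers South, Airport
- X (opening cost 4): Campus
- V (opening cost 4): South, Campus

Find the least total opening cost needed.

This is a weighted set-cover instance.
Choose H and X: together they cover South, Campus, Airport — every zone.
Total opening cost: 10 + 4 = 14.
No cover costs less than 14.

14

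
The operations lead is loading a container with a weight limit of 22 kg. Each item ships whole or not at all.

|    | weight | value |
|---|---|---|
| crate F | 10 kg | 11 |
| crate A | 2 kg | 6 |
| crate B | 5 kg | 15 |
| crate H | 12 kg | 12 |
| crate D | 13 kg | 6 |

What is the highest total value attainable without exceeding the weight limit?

Allowing fractional choices, the relaxed optimum would be about 37.0, but items are indivisible.
crate B + crate H: weight 5 + 12 = 17 ≤ 22, value 15 + 12 = 27.
crate A + crate B + crate H: weight 2 + 5 + 12 = 19 ≤ 22, value 6 + 15 + 12 = 33.
crate F + crate A + crate B: weight 10 + 2 + 5 = 17 ≤ 22, value 11 + 6 + 15 = 32.
Best is crate A, crate B, and crate H with total value 33.

33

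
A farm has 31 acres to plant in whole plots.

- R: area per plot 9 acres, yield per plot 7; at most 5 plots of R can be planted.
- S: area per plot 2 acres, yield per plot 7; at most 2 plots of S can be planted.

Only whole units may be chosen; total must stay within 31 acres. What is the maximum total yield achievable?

S has the best ratio (7/2); taking only S gives at most 2×7 = 14 (stopped by the supply cap of 2).
Mixing does better — 3×R and 2×S: area 31 ≤ 31, yield 3·7 + 2·7 = 35.

35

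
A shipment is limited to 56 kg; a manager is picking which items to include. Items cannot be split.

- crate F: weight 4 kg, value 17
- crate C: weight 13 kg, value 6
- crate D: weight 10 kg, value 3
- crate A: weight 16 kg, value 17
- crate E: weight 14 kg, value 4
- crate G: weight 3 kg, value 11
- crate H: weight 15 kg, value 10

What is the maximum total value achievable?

crate F + crate C + crate A + crate G + crate H: weight 4 + 13 + 16 + 3 + 15 = 51 ≤ 56, value 17 + 6 + 17 + 11 + 10 = 61.
crate F + crate A + crate E + crate G + crate H: weight 4 + 16 + 14 + 3 + 15 = 52 ≤ 56, value 17 + 17 + 4 + 11 + 10 = 59.
Best is crate F, crate C, crate A, crate G, and crate H with total value 61.

61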